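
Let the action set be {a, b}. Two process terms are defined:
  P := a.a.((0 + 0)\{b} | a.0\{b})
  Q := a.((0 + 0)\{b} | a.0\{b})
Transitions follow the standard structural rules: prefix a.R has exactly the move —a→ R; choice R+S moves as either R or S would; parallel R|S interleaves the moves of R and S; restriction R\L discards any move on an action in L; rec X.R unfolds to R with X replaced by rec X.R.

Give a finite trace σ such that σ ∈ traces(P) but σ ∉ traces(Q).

aaa

Reachable graph of P (4 states):
  m0 = a.a.((0 + 0)\{b} | a.0\{b}) ⊢ ··a··> m1
  m1 = a.((0 + 0)\{b} | a.0\{b}) ⊢ ··a··> m2
  m2 = (0 + 0)\{b} | a.0\{b} ⊢ ··a··> m3
  m3 = (0 + 0)\{b} | 0\{b} ⊢ ∅
Reachable graph of Q (3 states):
  n0 = a.((0 + 0)\{b} | a.0\{b}) ⊢ ··a··> n1
  n1 = (0 + 0)\{b} | a.0\{b} ⊢ ··a··> n2
  n2 = (0 + 0)\{b} | 0\{b} ⊢ ∅
Trace ⟨aaa⟩ through P, begin at {m0}:
  step 1 (a): {m1}
  step 2 (a): {m2}
  step 3 (a): {m3}
  P completes σ.
Trace ⟨aaa⟩ through Q, begin at {n0}:
  step 1 (a): {n1}
  step 2 (a): {n2}
  step 3 (a): ∅ (Q stuck)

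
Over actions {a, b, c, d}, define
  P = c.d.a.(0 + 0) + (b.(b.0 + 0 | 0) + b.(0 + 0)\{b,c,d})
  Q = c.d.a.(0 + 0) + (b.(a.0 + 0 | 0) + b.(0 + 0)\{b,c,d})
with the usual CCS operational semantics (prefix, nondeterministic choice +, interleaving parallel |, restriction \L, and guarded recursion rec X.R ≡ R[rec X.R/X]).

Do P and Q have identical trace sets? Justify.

Reachable graph of P (7 states):
  p0 = c.d.a.(0 + 0) + (b.(b.0 + 0 | 0) + b.(0 + 0)\{b,c,d}) :: —b→ p1, —b→ p2, —c→ p3
  p1 = (0 + 0)\{b,c,d} :: ·
  p2 = b.0 + 0 | 0 :: —b→ p4
  p3 = d.a.(0 + 0) :: —d→ p5
  p4 = 0 :: ·
  p5 = a.(0 + 0) :: —a→ p6
  p6 = 0 + 0 :: ·
Reachable graph of Q (7 states):
  q0 = c.d.a.(0 + 0) + (b.(a.0 + 0 | 0) + b.(0 + 0)\{b,c,d}) :: —b→ q1, —b→ q2, —c→ q3
  q1 = (0 + 0)\{b,c,d} :: ·
  q2 = a.0 + 0 | 0 :: —a→ q4
  q3 = d.a.(0 + 0) :: —d→ q5
  q4 = 0 :: ·
  q5 = a.(0 + 0) :: —a→ q6
  q6 = 0 + 0 :: ·
Executing bb from P (initial set {p0}):
  step 1 (b): {p1, p2}
  step 2 (b): {p4}
  — P admits the full trace.
Executing bb from Q (initial set {q0}):
  step 1 (b): {q1, q2}
  step 2 (b): ∅  — Q cannot continue

NO — witness ⟨bb⟩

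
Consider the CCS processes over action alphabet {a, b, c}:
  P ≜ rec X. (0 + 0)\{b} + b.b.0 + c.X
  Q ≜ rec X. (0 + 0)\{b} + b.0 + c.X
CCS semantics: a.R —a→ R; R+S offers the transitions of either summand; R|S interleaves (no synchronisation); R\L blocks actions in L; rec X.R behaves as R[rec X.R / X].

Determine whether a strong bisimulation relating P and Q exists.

P's transition system — 3 states:
  u0 = rec X. (0 + 0)\{b} + b.b.0 + c.X :: =b=> u1, =c=> u0
  u1 = b.0 :: =b=> u2
  u2 = 0 :: deadlocked
Q's transition system — 2 states:
  v0 = rec X. (0 + 0)\{b} + b.0 + c.X :: =b=> v1, =c=> v0
  v1 = 0 :: deadlocked
Partition-refinement fixed point:
  B0 = {u0}
  B1 = {u1}
  B2 = {u2, v1}
  B3 = {v0}
u0 ∈ B0, v0 ∈ B3 → different blocks

P ≁ Q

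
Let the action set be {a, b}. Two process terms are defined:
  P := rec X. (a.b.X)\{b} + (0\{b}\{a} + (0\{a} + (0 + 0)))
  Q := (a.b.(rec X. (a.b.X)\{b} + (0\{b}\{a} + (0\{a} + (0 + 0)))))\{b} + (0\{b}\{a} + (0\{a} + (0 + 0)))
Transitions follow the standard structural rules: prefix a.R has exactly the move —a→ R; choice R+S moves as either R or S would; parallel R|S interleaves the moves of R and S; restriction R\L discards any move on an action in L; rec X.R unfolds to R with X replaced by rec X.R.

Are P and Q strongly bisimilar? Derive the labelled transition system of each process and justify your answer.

bisimilar

P's transition system — 2 states:
  m0 = rec X. (a.b.X)\{b} + (0\{b}\{a} + (0\{a} + (0 + 0))) has moves ··a··> m1
  m1 = (b.(rec X. (a.b.X)\{b} + (0\{b}\{a} + (0\{a} + (0 + 0)))))\{b} has moves stopped
Q's transition system — 2 states:
  n0 = (a.b.(rec X. (a.b.X)\{b} + (0\{b}\{a} + (0\{a} + (0 + 0)))))\{b} + (0\{b}\{a} + (0\{a} + (0 + 0))) has moves ··a··> n1
  n1 = (b.(rec X. (a.b.X)\{b} + (0\{b}\{a} + (0\{a} + (0 + 0)))))\{b} has moves stopped
Coarsest stable partition (strong bisimilarity classes):
  B0 = {m0, n0}
  B1 = {m1, n1}
m0 ∈ B0, n0 ∈ B0 → same block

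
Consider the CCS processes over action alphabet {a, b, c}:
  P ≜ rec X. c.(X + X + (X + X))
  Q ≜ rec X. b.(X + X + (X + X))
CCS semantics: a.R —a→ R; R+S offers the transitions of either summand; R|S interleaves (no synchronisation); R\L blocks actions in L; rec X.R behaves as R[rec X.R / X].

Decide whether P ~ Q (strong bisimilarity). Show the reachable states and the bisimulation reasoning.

LTS(P): 2 reachable states
  m0 = rec X. c.(X + X + (X + X)) has moves -c-> m1
  m1 = (rec X. c.(X + X + (X + X))) + (rec X. c.(X + X + (X + X))) + ((rec X. c.(X + X + (X + X))) + (rec X. c.(X + X + (X + X)))) has moves -c-> m1
LTS(Q): 2 reachable states
  n0 = rec X. b.(X + X + (X + X)) has moves -b-> n1
  n1 = (rec X. b.(X + X + (X + X))) + (rec X. b.(X + X + (X + X))) + ((rec X. b.(X + X + (X + X))) + (rec X. b.(X + X + (X + X)))) has moves -b-> n1
Coarsest stable partition (strong bisimilarity classes):
  B0 = {m0, m1}
  B1 = {n0, n1}
m0 ∈ B0, n0 ∈ B1 → different blocks

NO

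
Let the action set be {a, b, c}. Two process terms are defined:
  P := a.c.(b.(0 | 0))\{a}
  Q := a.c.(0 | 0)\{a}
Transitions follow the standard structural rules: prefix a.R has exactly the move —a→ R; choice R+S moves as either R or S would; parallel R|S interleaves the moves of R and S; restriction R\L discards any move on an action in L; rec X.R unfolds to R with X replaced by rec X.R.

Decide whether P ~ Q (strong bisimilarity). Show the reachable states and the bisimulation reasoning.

NO

LTS(P): 4 reachable states
  m0 = a.c.(b.(0 | 0))\{a} ⊢ —a→ m1
  m1 = c.(b.(0 | 0))\{a} ⊢ —c→ m2
  m2 = (b.(0 | 0))\{a} ⊢ —b→ m3
  m3 = (0 | 0)\{a} ⊢ (no moves)
LTS(Q): 3 reachable states
  n0 = a.c.(0 | 0)\{a} ⊢ —a→ n1
  n1 = c.(0 | 0)\{a} ⊢ —c→ n2
  n2 = (0 | 0)\{a} ⊢ (no moves)
Partition-refinement fixed point:
  B0 = {m0}
  B1 = {m1}
  B2 = {m2}
  B3 = {m3, n2}
  B4 = {n0}
  B5 = {n1}
m0 ∈ B0, n0 ∈ B4 → different blocks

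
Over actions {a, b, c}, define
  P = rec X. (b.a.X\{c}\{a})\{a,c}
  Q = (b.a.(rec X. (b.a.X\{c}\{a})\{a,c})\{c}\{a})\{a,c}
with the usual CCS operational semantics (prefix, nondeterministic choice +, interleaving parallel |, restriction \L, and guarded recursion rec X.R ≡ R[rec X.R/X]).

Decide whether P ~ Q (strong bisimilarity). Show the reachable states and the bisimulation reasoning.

Reachable graph of P (2 states):
  u0 = rec X. (b.a.X\{c}\{a})\{a,c} ⊢ --b--▸ u1
  u1 = (a.(rec X. (b.a.X\{c}\{a})\{a,c})\{c}\{a})\{a,c} ⊢ (no moves)
Reachable graph of Q (2 states):
  v0 = (b.a.(rec X. (b.a.X\{c}\{a})\{a,c})\{c}\{a})\{a,c} ⊢ --b--▸ v1
  v1 = (a.(rec X. (b.a.X\{c}\{a})\{a,c})\{c}\{a})\{a,c} ⊢ (no moves)
Coarsest stable partition (strong bisimilarity classes):
  B0 = {u0, v0}
  B1 = {u1, v1}
u0 ∈ B0, v0 ∈ B0 → same block

YES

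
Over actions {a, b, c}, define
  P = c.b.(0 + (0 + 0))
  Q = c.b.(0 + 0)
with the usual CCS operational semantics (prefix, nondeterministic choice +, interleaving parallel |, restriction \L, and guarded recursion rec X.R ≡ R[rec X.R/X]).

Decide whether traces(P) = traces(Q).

Reachable graph of P (3 states):
  s0 = c.b.(0 + (0 + 0)) | --c--▸ s1
  s1 = b.(0 + (0 + 0)) | --b--▸ s2
  s2 = 0 + (0 + 0) | stopped
Reachable graph of Q (3 states):
  t0 = c.b.(0 + 0) | --c--▸ t1
  t1 = b.(0 + 0) | --b--▸ t2
  t2 = 0 + 0 | stopped
Coarsest stable partition (strong bisimilarity classes):
  B0 = {s0, t0}
  B1 = {s1, t1}
  B2 = {s2, t2}
s0 ∈ B0, t0 ∈ B0 → same block
Bisimilar ⇒ trace-equivalent.

traces(P) = traces(Q)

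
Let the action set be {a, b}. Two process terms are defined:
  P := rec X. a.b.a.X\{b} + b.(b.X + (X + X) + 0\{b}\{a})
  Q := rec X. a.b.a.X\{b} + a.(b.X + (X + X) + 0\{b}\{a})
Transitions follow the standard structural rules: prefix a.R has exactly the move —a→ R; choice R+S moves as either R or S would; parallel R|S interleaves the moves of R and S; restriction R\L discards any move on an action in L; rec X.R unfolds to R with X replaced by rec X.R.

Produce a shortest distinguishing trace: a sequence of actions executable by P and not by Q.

P's transition system — 6 states:
  s0 = rec X. a.b.a.X\{b} + b.(b.X + (X + X) + 0\{b}\{a}) | -a-> s1, -b-> s2
  s1 = b.a.(rec X. a.b.a.X\{b} + b.(b.X + (X + X) + 0\{b}\{a}))\{b} | -b-> s3
  s2 = b.(rec X. a.b.a.X\{b} + b.(b.X + (X + X) + 0\{b}\{a})) + ((rec X. a.b.a.X\{b} + b.(b.X + (X + X) + 0\{b}\{a})) + (rec X. a.b.a.X\{b} + b.(b.X + (X + X) + 0\{b}\{a}))) + 0\{b}\{a} | -a-> s1, -b-> s0, -b-> s2
  s3 = a.(rec X. a.b.a.X\{b} + b.(b.X + (X + X) + 0\{b}\{a}))\{b} | -a-> s4
  s4 = (rec X. a.b.a.X\{b} + b.(b.X + (X + X) + 0\{b}\{a}))\{b} | -a-> s5
  s5 = (b.a.(rec X. a.b.a.X\{b} + b.(b.X + (X + X) + 0\{b}\{a}))\{b})\{b} | deadlocked
Q's transition system — 7 states:
  t0 = rec X. a.b.a.X\{b} + a.(b.X + (X + X) + 0\{b}\{a}) | -a-> t1, -a-> t2
  t1 = b.(rec X. a.b.a.X\{b} + a.(b.X + (X + X) + 0\{b}\{a})) + ((rec X. a.b.a.X\{b} + a.(b.X + (X + X) + 0\{b}\{a})) + (rec X. a.b.a.X\{b} + a.(b.X + (X + X) + 0\{b}\{a}))) + 0\{b}\{a} | -a-> t1, -a-> t2, -b-> t0
  t2 = b.a.(rec X. a.b.a.X\{b} + a.(b.X + (X + X) + 0\{b}\{a}))\{b} | -b-> t3
  t3 = a.(rec X. a.b.a.X\{b} + a.(b.X + (X + X) + 0\{b}\{a}))\{b} | -a-> t4
  t4 = (rec X. a.b.a.X\{b} + a.(b.X + (X + X) + 0\{b}\{a}))\{b} | -a-> t5, -a-> t6
  t5 = (b.(rec X. a.b.a.X\{b} + a.(b.X + (X + X) + 0\{b}\{a})) + ((rec X. a.b.a.X\{b} + a.(b.X + (X + X) + 0\{b}\{a})) + (rec X. a.b.a.X\{b} + a.(b.X + (X + X) + 0\{b}\{a}))) + 0\{b}\{a})\{b} | -a-> t5, -a-> t6
  t6 = (b.a.(rec X. a.b.a.X\{b} + a.(b.X + (X + X) + 0\{b}\{a}))\{b})\{b} | deadlocked
Run σ = ⟨b⟩ on P: start {s0}
  [1] b ⇒ {s2}
  — P admits the full trace.
Run σ = ⟨b⟩ on Q: start {t0}
  [1] b ⇒ no successor for Q

b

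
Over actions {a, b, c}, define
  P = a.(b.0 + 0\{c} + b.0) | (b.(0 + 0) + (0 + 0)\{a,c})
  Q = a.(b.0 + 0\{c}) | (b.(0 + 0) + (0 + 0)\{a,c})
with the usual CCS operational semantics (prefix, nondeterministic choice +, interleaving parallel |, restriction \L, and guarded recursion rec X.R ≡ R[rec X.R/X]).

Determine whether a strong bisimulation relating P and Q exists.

P's transition system — 6 states:
  u0 = a.(b.0 + 0\{c} + b.0) | (b.(0 + 0) + (0 + 0)\{a,c}) → —a→ u1, —b→ u2
  u1 = (b.0 + 0\{c} + b.0) | (b.(0 + 0) + (0 + 0)\{a,c}) → —b→ u3, —b→ u4
  u2 = a.(b.0 + 0\{c} + b.0) | (0 + 0) → —a→ u3
  u3 = (b.0 + 0\{c} + b.0) | (0 + 0) → —b→ u5
  u4 = 0 | (b.(0 + 0) + (0 + 0)\{a,c}) → —b→ u5
  u5 = 0 | (0 + 0) → deadlocked
Q's transition system — 6 states:
  v0 = a.(b.0 + 0\{c}) | (b.(0 + 0) + (0 + 0)\{a,c}) → —a→ v1, —b→ v2
  v1 = (b.0 + 0\{c}) | (b.(0 + 0) + (0 + 0)\{a,c}) → —b→ v3, —b→ v4
  v2 = a.(b.0 + 0\{c}) | (0 + 0) → —a→ v3
  v3 = (b.0 + 0\{c}) | (0 + 0) → —b→ v5
  v4 = 0 | (b.(0 + 0) + (0 + 0)\{a,c}) → —b→ v5
  v5 = 0 | (0 + 0) → deadlocked
Bisimilarity quotient blocks:
  B0 = {u0, v0}
  B1 = {u2, v2}
  B2 = {u3, u4, v3, v4}
  B3 = {u5, v5}
  B4 = {u1, v1}
u0 ∈ B0, v0 ∈ B0 → same block

bisimilar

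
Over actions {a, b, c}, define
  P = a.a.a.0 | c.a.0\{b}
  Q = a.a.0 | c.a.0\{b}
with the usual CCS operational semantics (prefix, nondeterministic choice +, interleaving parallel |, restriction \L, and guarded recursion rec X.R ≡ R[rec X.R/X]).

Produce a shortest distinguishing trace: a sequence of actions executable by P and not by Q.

aaa

P's transition system — 12 states:
  u0 = a.a.a.0 | c.a.0\{b} has moves -a-> u1, -c-> u2
  u1 = a.a.0 | c.a.0\{b} has moves -a-> u3, -c-> u4
  u2 = a.a.a.0 | a.0\{b} has moves -a-> u4, -a-> u5
  u3 = a.0 | c.a.0\{b} has moves -a-> u6, -c-> u7
  u4 = a.a.0 | a.0\{b} has moves -a-> u7, -a-> u8
  u5 = a.a.a.0 | 0\{b} has moves -a-> u8
  u6 = 0 | c.a.0\{b} has moves -c-> u9
  u7 = a.0 | a.0\{b} has moves -a-> u10, -a-> u9
  u8 = a.a.0 | 0\{b} has moves -a-> u10
  u9 = 0 | a.0\{b} has moves -a-> u11
  u10 = a.0 | 0\{b} has moves -a-> u11
  u11 = 0 | 0\{b} has moves ∅
Q's transition system — 9 states:
  v0 = a.a.0 | c.a.0\{b} has moves -a-> v1, -c-> v2
  v1 = a.0 | c.a.0\{b} has moves -a-> v3, -c-> v4
  v2 = a.a.0 | a.0\{b} has moves -a-> v4, -a-> v5
  v3 = 0 | c.a.0\{b} has moves -c-> v6
  v4 = a.0 | a.0\{b} has moves -a-> v6, -a-> v7
  v5 = a.a.0 | 0\{b} has moves -a-> v7
  v6 = 0 | a.0\{b} has moves -a-> v8
  v7 = a.0 | 0\{b} has moves -a-> v8
  v8 = 0 | 0\{b} has moves ∅
Run σ = ⟨aaa⟩ on P: start {u0}
  after a @ step 1: {u1}
  after a @ step 2: {u3}
  after a @ step 3: {u6}
  — P admits the full trace.
Run σ = ⟨aaa⟩ on Q: start {v0}
  after a @ step 1: {v1}
  after a @ step 2: {v3}
  after a @ step 3: no successor for Q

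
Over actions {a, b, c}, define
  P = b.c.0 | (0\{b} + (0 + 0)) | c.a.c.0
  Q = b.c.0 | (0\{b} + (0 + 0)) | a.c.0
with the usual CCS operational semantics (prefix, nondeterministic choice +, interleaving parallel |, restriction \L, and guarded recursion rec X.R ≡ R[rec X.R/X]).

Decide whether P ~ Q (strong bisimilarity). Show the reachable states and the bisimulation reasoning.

LTS(P): 12 reachable states
  s0 = b.c.0 | (0\{b} + (0 + 0)) | c.a.c.0 → —b→ s1, —c→ s2
  s1 = c.0 | (0\{b} + (0 + 0)) | c.a.c.0 → —c→ s3, —c→ s4
  s2 = b.c.0 | (0\{b} + (0 + 0)) | a.c.0 → —a→ s5, —b→ s4
  s3 = 0 | (0\{b} + (0 + 0)) | c.a.c.0 → —c→ s6
  s4 = c.0 | (0\{b} + (0 + 0)) | a.c.0 → —a→ s7, —c→ s6
  s5 = b.c.0 | (0\{b} + (0 + 0)) | c.0 → —b→ s7, —c→ s8
  s6 = 0 | (0\{b} + (0 + 0)) | a.c.0 → —a→ s9
  s7 = c.0 | (0\{b} + (0 + 0)) | c.0 → —c→ s10, —c→ s9
  s8 = b.c.0 | (0\{b} + (0 + 0)) | 0 → —b→ s10
  s9 = 0 | (0\{b} + (0 + 0)) | c.0 → —c→ s11
  s10 = c.0 | (0\{b} + (0 + 0)) | 0 → —c→ s11
  s11 = 0 | (0\{b} + (0 + 0)) | 0 → deadlocked
LTS(Q): 9 reachable states
  t0 = b.c.0 | (0\{b} + (0 + 0)) | a.c.0 → —a→ t1, —b→ t2
  t1 = b.c.0 | (0\{b} + (0 + 0)) | c.0 → —b→ t3, —c→ t4
  t2 = c.0 | (0\{b} + (0 + 0)) | a.c.0 → —a→ t3, —c→ t5
  t3 = c.0 | (0\{b} + (0 + 0)) | c.0 → —c→ t6, —c→ t7
  t4 = b.c.0 | (0\{b} + (0 + 0)) | 0 → —b→ t7
  t5 = 0 | (0\{b} + (0 + 0)) | a.c.0 → —a→ t6
  t6 = 0 | (0\{b} + (0 + 0)) | c.0 → —c→ t8
  t7 = c.0 | (0\{b} + (0 + 0)) | 0 → —c→ t8
  t8 = 0 | (0\{b} + (0 + 0)) | 0 → deadlocked
Partition-refinement fixed point:
  B0 = {s0}
  B1 = {s2, t0}
  B2 = {s5, t1}
  B3 = {s7, t3}
  B4 = {s10, s9, t6, t7}
  B5 = {s11, t8}
  B6 = {s8, t4}
  B7 = {s4, t2}
  B8 = {s6, t5}
  B9 = {s1}
  B10 = {s3}
s0 ∈ B0, t0 ∈ B1 → different blocks

not bisimilar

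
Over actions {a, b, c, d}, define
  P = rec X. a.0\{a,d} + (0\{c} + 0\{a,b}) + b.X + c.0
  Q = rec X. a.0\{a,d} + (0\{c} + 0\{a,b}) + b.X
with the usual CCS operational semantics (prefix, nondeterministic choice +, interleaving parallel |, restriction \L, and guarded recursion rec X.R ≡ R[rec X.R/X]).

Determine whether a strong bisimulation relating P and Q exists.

P's transition system — 3 states:
  p0 = rec X. a.0\{a,d} + (0\{c} + 0\{a,b}) + b.X + c.0 has moves --a--▸ p1, --b--▸ p0, --c--▸ p2
  p1 = 0\{a,d} has moves deadlocked
  p2 = 0 has moves deadlocked
Q's transition system — 2 states:
  q0 = rec X. a.0\{a,d} + (0\{c} + 0\{a,b}) + b.X has moves --a--▸ q1, --b--▸ q0
  q1 = 0\{a,d} has moves deadlocked
Coarsest stable partition (strong bisimilarity classes):
  B0 = {p0}
  B1 = {p1, p2, q1}
  B2 = {q0}
p0 ∈ B0, q0 ∈ B2 → different blocks

P ≁ Q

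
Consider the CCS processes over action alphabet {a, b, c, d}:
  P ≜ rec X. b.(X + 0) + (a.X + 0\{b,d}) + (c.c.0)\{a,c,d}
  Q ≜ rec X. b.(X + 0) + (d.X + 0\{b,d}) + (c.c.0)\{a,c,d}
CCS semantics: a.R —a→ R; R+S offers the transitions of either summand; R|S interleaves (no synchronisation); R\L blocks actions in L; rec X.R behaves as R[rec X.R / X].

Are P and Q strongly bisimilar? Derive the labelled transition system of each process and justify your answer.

LTS(P): 2 reachable states
  s0 = rec X. b.(X + 0) + (a.X + 0\{b,d}) + (c.c.0)\{a,c,d} | ··a··> s0, ··b··> s1
  s1 = (rec X. b.(X + 0) + (a.X + 0\{b,d}) + (c.c.0)\{a,c,d}) + 0 | ··a··> s0, ··b··> s1
LTS(Q): 2 reachable states
  t0 = rec X. b.(X + 0) + (d.X + 0\{b,d}) + (c.c.0)\{a,c,d} | ··b··> t1, ··d··> t0
  t1 = (rec X. b.(X + 0) + (d.X + 0\{b,d}) + (c.c.0)\{a,c,d}) + 0 | ··b··> t1, ··d··> t0
Partition-refinement fixed point:
  B0 = {s0, s1}
  B1 = {t0, t1}
s0 ∈ B0, t0 ∈ B1 → different blocks

not bisimilar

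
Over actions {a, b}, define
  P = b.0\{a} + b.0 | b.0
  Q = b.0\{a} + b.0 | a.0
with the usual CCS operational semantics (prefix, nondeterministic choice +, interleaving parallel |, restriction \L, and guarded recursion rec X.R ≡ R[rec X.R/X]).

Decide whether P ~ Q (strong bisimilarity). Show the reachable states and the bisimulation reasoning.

NO

P's transition system — 5 states:
  p0 = b.0\{a} + b.0 | b.0 ⊢ =b=> p1, =b=> p2, =b=> p3
  p1 = 0 | b.0 ⊢ =b=> p4
  p2 = 0\{a} ⊢ stopped
  p3 = b.0 | 0 ⊢ =b=> p4
  p4 = 0 | 0 ⊢ stopped
Q's transition system — 5 states:
  q0 = b.0\{a} + b.0 | a.0 ⊢ =a=> q1, =b=> q2, =b=> q3
  q1 = b.0 | 0 ⊢ =b=> q4
  q2 = 0 | a.0 ⊢ =a=> q4
  q3 = 0\{a} ⊢ stopped
  q4 = 0 | 0 ⊢ stopped
Bisimilarity quotient blocks:
  B0 = {p0}
  B1 = {p2, p4, q3, q4}
  B2 = {p1, p3, q1}
  B3 = {q0}
  B4 = {q2}
p0 ∈ B0, q0 ∈ B3 → different blocks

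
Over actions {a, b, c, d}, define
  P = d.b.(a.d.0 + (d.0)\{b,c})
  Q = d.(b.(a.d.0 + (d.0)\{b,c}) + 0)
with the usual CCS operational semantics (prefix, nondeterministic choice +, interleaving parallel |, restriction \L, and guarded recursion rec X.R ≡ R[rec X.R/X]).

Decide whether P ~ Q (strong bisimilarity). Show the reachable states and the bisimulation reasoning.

P's transition system — 6 states:
  p0 = d.b.(a.d.0 + (d.0)\{b,c}) → -d-> p1
  p1 = b.(a.d.0 + (d.0)\{b,c}) → -b-> p2
  p2 = a.d.0 + (d.0)\{b,c} → -a-> p3, -d-> p4
  p3 = d.0 → -d-> p5
  p4 = 0\{b,c} → (no moves)
  p5 = 0 → (no moves)
Q's transition system — 6 states:
  q0 = d.(b.(a.d.0 + (d.0)\{b,c}) + 0) → -d-> q1
  q1 = b.(a.d.0 + (d.0)\{b,c}) + 0 → -b-> q2
  q2 = a.d.0 + (d.0)\{b,c} → -a-> q3, -d-> q4
  q3 = d.0 → -d-> q5
  q4 = 0\{b,c} → (no moves)
  q5 = 0 → (no moves)
Bisimilarity quotient blocks:
  B0 = {p0, q0}
  B1 = {p1, q1}
  B2 = {p2, q2}
  B3 = {p4, p5, q4, q5}
  B4 = {p3, q3}
p0 ∈ B0, q0 ∈ B0 → same block

bisimilar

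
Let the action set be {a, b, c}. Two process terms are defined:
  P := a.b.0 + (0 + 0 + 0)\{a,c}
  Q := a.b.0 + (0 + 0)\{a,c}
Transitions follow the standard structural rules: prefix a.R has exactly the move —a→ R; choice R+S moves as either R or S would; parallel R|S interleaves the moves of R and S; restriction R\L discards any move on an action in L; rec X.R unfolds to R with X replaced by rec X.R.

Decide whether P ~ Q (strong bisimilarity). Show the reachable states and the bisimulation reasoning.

LTS(P): 3 reachable states
  p0 = a.b.0 + (0 + 0 + 0)\{a,c} | ··a··> p1
  p1 = b.0 | ··b··> p2
  p2 = 0 | deadlocked
LTS(Q): 3 reachable states
  q0 = a.b.0 + (0 + 0)\{a,c} | ··a··> q1
  q1 = b.0 | ··b··> q2
  q2 = 0 | deadlocked
Partition-refinement fixed point:
  B0 = {p0, q0}
  B1 = {p1, q1}
  B2 = {p2, q2}
p0 ∈ B0, q0 ∈ B0 → same block

P ~ Q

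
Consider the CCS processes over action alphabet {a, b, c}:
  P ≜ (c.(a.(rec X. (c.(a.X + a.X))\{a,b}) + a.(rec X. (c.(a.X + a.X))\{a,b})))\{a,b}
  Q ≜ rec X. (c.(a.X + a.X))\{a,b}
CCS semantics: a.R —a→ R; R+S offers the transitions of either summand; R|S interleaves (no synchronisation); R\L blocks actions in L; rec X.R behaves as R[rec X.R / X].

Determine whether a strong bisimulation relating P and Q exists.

P's transition system — 2 states:
  p0 = (c.(a.(rec X. (c.(a.X + a.X))\{a,b}) + a.(rec X. (c.(a.X + a.X))\{a,b})))\{a,b} → —c→ p1
  p1 = (a.(rec X. (c.(a.X + a.X))\{a,b}) + a.(rec X. (c.(a.X + a.X))\{a,b}))\{a,b} → deadlocked
Q's transition system — 2 states:
  q0 = rec X. (c.(a.X + a.X))\{a,b} → —c→ q1
  q1 = (a.(rec X. (c.(a.X + a.X))\{a,b}) + a.(rec X. (c.(a.X + a.X))\{a,b}))\{a,b} → deadlocked
Coarsest stable partition (strong bisimilarity classes):
  B0 = {p0, q0}
  B1 = {p1, q1}
p0 ∈ B0, q0 ∈ B0 → same block

P ~ Q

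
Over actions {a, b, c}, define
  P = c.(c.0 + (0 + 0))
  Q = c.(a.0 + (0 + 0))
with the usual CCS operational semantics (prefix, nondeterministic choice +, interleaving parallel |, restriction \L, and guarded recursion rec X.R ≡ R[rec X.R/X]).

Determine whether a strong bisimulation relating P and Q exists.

P's transition system — 3 states:
  m0 = c.(c.0 + (0 + 0)) has moves --c--▸ m1
  m1 = c.0 + (0 + 0) has moves --c--▸ m2
  m2 = 0 has moves ·
Q's transition system — 3 states:
  n0 = c.(a.0 + (0 + 0)) has moves --c--▸ n1
  n1 = a.0 + (0 + 0) has moves --a--▸ n2
  n2 = 0 has moves ·
Coarsest stable partition (strong bisimilarity classes):
  B0 = {m0}
  B1 = {m1}
  B2 = {m2, n2}
  B3 = {n0}
  B4 = {n1}
m0 ∈ B0, n0 ∈ B3 → different blocks

NO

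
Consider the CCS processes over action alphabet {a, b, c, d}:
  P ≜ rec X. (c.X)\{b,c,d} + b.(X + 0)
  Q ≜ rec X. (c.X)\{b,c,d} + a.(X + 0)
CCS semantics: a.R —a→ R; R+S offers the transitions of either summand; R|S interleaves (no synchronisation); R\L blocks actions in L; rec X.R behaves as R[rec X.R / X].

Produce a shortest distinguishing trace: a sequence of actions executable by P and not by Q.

b

P's transition system — 2 states:
  m0 = rec X. (c.X)\{b,c,d} + b.(X + 0) :: --b--▸ m1
  m1 = (rec X. (c.X)\{b,c,d} + b.(X + 0)) + 0 :: --b--▸ m1
Q's transition system — 2 states:
  n0 = rec X. (c.X)\{b,c,d} + a.(X + 0) :: --a--▸ n1
  n1 = (rec X. (c.X)\{b,c,d} + a.(X + 0)) + 0 :: --a--▸ n1
Run σ = ⟨b⟩ on P: start {m0}
  after b @ step 1: {m1}
  P completes σ.
Run σ = ⟨b⟩ on Q: start {n0}
  after b @ step 1: ∅ (Q stuck)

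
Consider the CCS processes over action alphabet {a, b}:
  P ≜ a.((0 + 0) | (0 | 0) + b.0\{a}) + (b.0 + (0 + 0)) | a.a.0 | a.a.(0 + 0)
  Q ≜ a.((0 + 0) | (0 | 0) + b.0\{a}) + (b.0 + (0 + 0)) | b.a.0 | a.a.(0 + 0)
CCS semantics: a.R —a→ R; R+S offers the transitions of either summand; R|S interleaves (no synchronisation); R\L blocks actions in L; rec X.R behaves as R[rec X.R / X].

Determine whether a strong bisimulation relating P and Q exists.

LTS(P): 20 reachable states
  u0 = a.((0 + 0) | (0 | 0) + b.0\{a}) + (b.0 + (0 + 0)) | a.a.0 | a.a.(0 + 0) | —a→ u1, —a→ u2, —a→ u3, —b→ u4
  u1 = (0 + 0) | (0 | 0) + b.0\{a} | —b→ u5
  u2 = (b.0 + (0 + 0)) | a.0 | a.a.(0 + 0) | —a→ u6, —a→ u7, —b→ u8
  u3 = (b.0 + (0 + 0)) | a.a.0 | a.(0 + 0) | —a→ u7, —a→ u9, —b→ u10
  u4 = 0 | a.a.0 | a.a.(0 + 0) | —a→ u10, —a→ u8
  u5 = 0\{a} | stopped
  u6 = (b.0 + (0 + 0)) | 0 | a.a.(0 + 0) | —a→ u11, —b→ u12
  u7 = (b.0 + (0 + 0)) | a.0 | a.(0 + 0) | —a→ u11, —a→ u13, —b→ u14
  u8 = 0 | a.0 | a.a.(0 + 0) | —a→ u12, —a→ u14
  u9 = (b.0 + (0 + 0)) | a.a.0 | (0 + 0) | —a→ u13, —b→ u15
  u10 = 0 | a.a.0 | a.(0 + 0) | —a→ u14, —a→ u15
  u11 = (b.0 + (0 + 0)) | 0 | a.(0 + 0) | —a→ u16, —b→ u17
  u12 = 0 | 0 | a.a.(0 + 0) | —a→ u17
  u13 = (b.0 + (0 + 0)) | a.0 | (0 + 0) | —a→ u16, —b→ u18
  u14 = 0 | a.0 | a.(0 + 0) | —a→ u17, —a→ u18
  u15 = 0 | a.a.0 | (0 + 0) | —a→ u18
  u16 = (b.0 + (0 + 0)) | 0 | (0 + 0) | —b→ u19
  u17 = 0 | 0 | a.(0 + 0) | —a→ u19
  u18 = 0 | a.0 | (0 + 0) | —a→ u19
  u19 = 0 | 0 | (0 + 0) | stopped
LTS(Q): 20 reachable states
  v0 = a.((0 + 0) | (0 | 0) + b.0\{a}) + (b.0 + (0 + 0)) | b.a.0 | a.a.(0 + 0) | —a→ v1, —a→ v2, —b→ v3, —b→ v4
  v1 = (0 + 0) | (0 | 0) + b.0\{a} | —b→ v5
  v2 = (b.0 + (0 + 0)) | b.a.0 | a.(0 + 0) | —a→ v6, —b→ v7, —b→ v8
  v3 = (b.0 + (0 + 0)) | a.0 | a.a.(0 + 0) | —a→ v7, —a→ v9, —b→ v10
  v4 = 0 | b.a.0 | a.a.(0 + 0) | —a→ v8, —b→ v10
  v5 = 0\{a} | stopped
  v6 = (b.0 + (0 + 0)) | b.a.0 | (0 + 0) | —b→ v11, —b→ v12
  v7 = (b.0 + (0 + 0)) | a.0 | a.(0 + 0) | —a→ v11, —a→ v13, —b→ v14
  v8 = 0 | b.a.0 | a.(0 + 0) | —a→ v12, —b→ v14
  v9 = (b.0 + (0 + 0)) | 0 | a.a.(0 + 0) | —a→ v13, —b→ v15
  v10 = 0 | a.0 | a.a.(0 + 0) | —a→ v14, —a→ v15
  v11 = (b.0 + (0 + 0)) | a.0 | (0 + 0) | —a→ v16, —b→ v17
  v12 = 0 | b.a.0 | (0 + 0) | —b→ v17
  v13 = (b.0 + (0 + 0)) | 0 | a.(0 + 0) | —a→ v16, —b→ v18
  v14 = 0 | a.0 | a.(0 + 0) | —a→ v17, —a→ v18
  v15 = 0 | 0 | a.a.(0 + 0) | —a→ v18
  v16 = (b.0 + (0 + 0)) | 0 | (0 + 0) | —b→ v19
  v17 = 0 | a.0 | (0 + 0) | —a→ v19
  v18 = 0 | 0 | a.(0 + 0) | —a→ v19
  v19 = 0 | 0 | (0 + 0) | stopped
Partition-refinement fixed point:
  B0 = {u0}
  B1 = {u1, u16, v1, v16}
  B2 = {u19, u5, v19, v5}
  B3 = {u2, u3, v3}
  B4 = {u10, u8, v10}
  B5 = {u12, u14, u15, v14, v15}
  B6 = {u17, u18, v17, v18}
  B7 = {u6, u7, u9, v7, v9}
  B8 = {u11, u13, v11, v13}
  B9 = {u4}
  B10 = {v0}
  B11 = {v2}
  B12 = {v6}
  B13 = {v12}
  B14 = {v8}
  B15 = {v4}
u0 ∈ B0, v0 ∈ B10 → different blocks

not bisimilar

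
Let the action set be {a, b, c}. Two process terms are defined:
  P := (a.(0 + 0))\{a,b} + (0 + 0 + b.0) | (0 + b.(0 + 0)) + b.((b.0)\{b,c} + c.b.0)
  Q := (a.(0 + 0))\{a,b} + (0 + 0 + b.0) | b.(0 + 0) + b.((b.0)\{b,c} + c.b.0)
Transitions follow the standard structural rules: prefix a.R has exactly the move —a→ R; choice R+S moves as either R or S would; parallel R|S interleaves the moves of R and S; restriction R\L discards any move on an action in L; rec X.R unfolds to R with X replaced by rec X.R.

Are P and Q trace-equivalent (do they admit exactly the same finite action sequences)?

Reachable graph of P (7 states):
  s0 = (a.(0 + 0))\{a,b} + (0 + 0 + b.0) | (0 + b.(0 + 0)) + b.((b.0)\{b,c} + c.b.0) :: ··b··> s1, ··b··> s2, ··b··> s3
  s1 = (0 + 0 + b.0) | (0 + 0) :: ··b··> s4
  s2 = (b.0)\{b,c} + c.b.0 :: ··c··> s5
  s3 = 0 | (0 + b.(0 + 0)) :: ··b··> s4
  s4 = 0 | (0 + 0) :: ∅
  s5 = b.0 :: ··b··> s6
  s6 = 0 :: ∅
Reachable graph of Q (7 states):
  t0 = (a.(0 + 0))\{a,b} + (0 + 0 + b.0) | b.(0 + 0) + b.((b.0)\{b,c} + c.b.0) :: ··b··> t1, ··b··> t2, ··b··> t3
  t1 = (0 + 0 + b.0) | (0 + 0) :: ··b··> t4
  t2 = (b.0)\{b,c} + c.b.0 :: ··c··> t5
  t3 = 0 | b.(0 + 0) :: ··b··> t4
  t4 = 0 | (0 + 0) :: ∅
  t5 = b.0 :: ··b··> t6
  t6 = 0 :: ∅
Bisimilarity quotient blocks:
  B0 = {s0, t0}
  B1 = {s1, s3, s5, t1, t3, t5}
  B2 = {s4, s6, t4, t6}
  B3 = {s2, t2}
s0 ∈ B0, t0 ∈ B0 → same block
Bisimilar ⇒ trace-equivalent.

YES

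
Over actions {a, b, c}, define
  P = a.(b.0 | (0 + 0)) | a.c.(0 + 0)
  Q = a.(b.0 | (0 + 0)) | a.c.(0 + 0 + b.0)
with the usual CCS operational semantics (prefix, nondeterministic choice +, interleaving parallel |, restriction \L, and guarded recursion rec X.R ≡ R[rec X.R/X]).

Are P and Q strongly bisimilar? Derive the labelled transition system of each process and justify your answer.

LTS(P): 9 reachable states
  m0 = a.(b.0 | (0 + 0)) | a.c.(0 + 0) ⊢ =a=> m1, =a=> m2
  m1 = a.(b.0 | (0 + 0)) | c.(0 + 0) ⊢ =a=> m3, =c=> m4
  m2 = b.0 | (0 + 0) | a.c.(0 + 0) ⊢ =a=> m3, =b=> m5
  m3 = b.0 | (0 + 0) | c.(0 + 0) ⊢ =b=> m6, =c=> m7
  m4 = a.(b.0 | (0 + 0)) | (0 + 0) ⊢ =a=> m7
  m5 = 0 | (0 + 0) | a.c.(0 + 0) ⊢ =a=> m6
  m6 = 0 | (0 + 0) | c.(0 + 0) ⊢ =c=> m8
  m7 = b.0 | (0 + 0) | (0 + 0) ⊢ =b=> m8
  m8 = 0 | (0 + 0) | (0 + 0) ⊢ deadlocked
LTS(Q): 12 reachable states
  n0 = a.(b.0 | (0 + 0)) | a.c.(0 + 0 + b.0) ⊢ =a=> n1, =a=> n2
  n1 = a.(b.0 | (0 + 0)) | c.(0 + 0 + b.0) ⊢ =a=> n3, =c=> n4
  n2 = b.0 | (0 + 0) | a.c.(0 + 0 + b.0) ⊢ =a=> n3, =b=> n5
  n3 = b.0 | (0 + 0) | c.(0 + 0 + b.0) ⊢ =b=> n6, =c=> n7
  n4 = a.(b.0 | (0 + 0)) | (0 + 0 + b.0) ⊢ =a=> n7, =b=> n8
  n5 = 0 | (0 + 0) | a.c.(0 + 0 + b.0) ⊢ =a=> n6
  n6 = 0 | (0 + 0) | c.(0 + 0 + b.0) ⊢ =c=> n9
  n7 = b.0 | (0 + 0) | (0 + 0 + b.0) ⊢ =b=> n10, =b=> n9
  n8 = a.(b.0 | (0 + 0)) | 0 ⊢ =a=> n10
  n9 = 0 | (0 + 0) | (0 + 0 + b.0) ⊢ =b=> n11
  n10 = b.0 | (0 + 0) | 0 ⊢ =b=> n11
  n11 = 0 | (0 + 0) | 0 ⊢ deadlocked
Bisimilarity quotient blocks:
  B0 = {m0}
  B1 = {m2}
  B2 = {m3}
  B3 = {m7, n10, n9}
  B4 = {m8, n11}
  B5 = {m6}
  B6 = {m5}
  B7 = {m1}
  B8 = {m4, n8}
  B9 = {n0}
  B10 = {n2}
  B11 = {n3}
  B12 = {n7}
  B13 = {n6}
  B14 = {n5}
  B15 = {n1}
  B16 = {n4}
m0 ∈ B0, n0 ∈ B9 → different blocks

NO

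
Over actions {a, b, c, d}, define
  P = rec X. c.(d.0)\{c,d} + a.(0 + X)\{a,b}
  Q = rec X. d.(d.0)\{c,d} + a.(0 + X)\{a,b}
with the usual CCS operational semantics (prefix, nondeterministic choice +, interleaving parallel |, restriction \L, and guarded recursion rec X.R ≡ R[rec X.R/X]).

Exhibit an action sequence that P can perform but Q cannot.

c

P's transition system — 4 states:
  u0 = rec X. c.(d.0)\{c,d} + a.(0 + X)\{a,b} → =a=> u1, =c=> u2
  u1 = (0 + (rec X. c.(d.0)\{c,d} + a.(0 + X)\{a,b}))\{a,b} → =c=> u3
  u2 = (d.0)\{c,d} → ∅
  u3 = (d.0)\{c,d}\{a,b} → ∅
Q's transition system — 4 states:
  v0 = rec X. d.(d.0)\{c,d} + a.(0 + X)\{a,b} → =a=> v1, =d=> v2
  v1 = (0 + (rec X. d.(d.0)\{c,d} + a.(0 + X)\{a,b}))\{a,b} → =d=> v3
  v2 = (d.0)\{c,d} → ∅
  v3 = (d.0)\{c,d}\{a,b} → ∅
Trace ⟨c⟩ through P, begin at {u0}:
  [1] c ⇒ {u2}
  P completes σ.
Trace ⟨c⟩ through Q, begin at {v0}:
  [1] c ⇒ ∅ (Q stuck)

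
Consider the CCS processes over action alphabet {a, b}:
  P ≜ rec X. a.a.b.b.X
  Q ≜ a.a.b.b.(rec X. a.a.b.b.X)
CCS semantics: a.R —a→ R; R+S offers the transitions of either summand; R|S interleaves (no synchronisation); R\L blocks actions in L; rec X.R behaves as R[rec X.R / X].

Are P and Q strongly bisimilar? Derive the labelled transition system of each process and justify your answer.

P ~ Q

P's transition system — 4 states:
  s0 = rec X. a.a.b.b.X → —a→ s1
  s1 = a.b.b.(rec X. a.a.b.b.X) → —a→ s2
  s2 = b.b.(rec X. a.a.b.b.X) → —b→ s3
  s3 = b.(rec X. a.a.b.b.X) → —b→ s0
Q's transition system — 5 states:
  t0 = a.a.b.b.(rec X. a.a.b.b.X) → —a→ t1
  t1 = a.b.b.(rec X. a.a.b.b.X) → —a→ t2
  t2 = b.b.(rec X. a.a.b.b.X) → —b→ t3
  t3 = b.(rec X. a.a.b.b.X) → —b→ t4
  t4 = rec X. a.a.b.b.X → —a→ t1
Bisimilarity quotient blocks:
  B0 = {s0, t0, t4}
  B1 = {s1, t1}
  B2 = {s2, t2}
  B3 = {s3, t3}
s0 ∈ B0, t0 ∈ B0 → same block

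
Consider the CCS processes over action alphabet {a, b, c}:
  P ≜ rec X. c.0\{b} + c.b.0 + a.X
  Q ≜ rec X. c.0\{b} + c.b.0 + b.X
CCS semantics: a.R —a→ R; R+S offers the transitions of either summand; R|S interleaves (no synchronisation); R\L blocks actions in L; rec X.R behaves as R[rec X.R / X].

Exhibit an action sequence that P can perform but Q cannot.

a

P's transition system — 4 states:
  u0 = rec X. c.0\{b} + c.b.0 + a.X ⊢ ··a··> u0, ··c··> u1, ··c··> u2
  u1 = 0\{b} ⊢ ·
  u2 = b.0 ⊢ ··b··> u3
  u3 = 0 ⊢ ·
Q's transition system — 4 states:
  v0 = rec X. c.0\{b} + c.b.0 + b.X ⊢ ··b··> v0, ··c··> v1, ··c··> v2
  v1 = 0\{b} ⊢ ·
  v2 = b.0 ⊢ ··b··> v3
  v3 = 0 ⊢ ·
Executing a from P (initial set {u0}):
  after a @ step 1: {u0}
  ✓ P
Executing a from Q (initial set {v0}):
  after a @ step 1: ∅  — Q cannot continue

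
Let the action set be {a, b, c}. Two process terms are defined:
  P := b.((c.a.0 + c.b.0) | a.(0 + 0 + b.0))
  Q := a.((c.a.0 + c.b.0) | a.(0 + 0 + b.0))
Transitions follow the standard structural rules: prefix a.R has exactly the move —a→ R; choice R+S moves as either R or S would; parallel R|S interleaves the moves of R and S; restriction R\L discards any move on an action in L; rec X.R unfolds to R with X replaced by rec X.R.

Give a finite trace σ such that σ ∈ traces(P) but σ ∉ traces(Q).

Reachable graph of P (13 states):
  u0 = b.((c.a.0 + c.b.0) | a.(0 + 0 + b.0)) ⊢ =b=> u1
  u1 = (c.a.0 + c.b.0) | a.(0 + 0 + b.0) ⊢ =a=> u2, =c=> u3, =c=> u4
  u2 = (c.a.0 + c.b.0) | (0 + 0 + b.0) ⊢ =b=> u5, =c=> u6, =c=> u7
  u3 = a.0 | a.(0 + 0 + b.0) ⊢ =a=> u6, =a=> u8
  u4 = b.0 | a.(0 + 0 + b.0) ⊢ =a=> u7, =b=> u8
  u5 = (c.a.0 + c.b.0) | 0 ⊢ =c=> u10, =c=> u9
  u6 = a.0 | (0 + 0 + b.0) ⊢ =a=> u11, =b=> u9
  u7 = b.0 | (0 + 0 + b.0) ⊢ =b=> u10, =b=> u11
  u8 = 0 | a.(0 + 0 + b.0) ⊢ =a=> u11
  u9 = a.0 | 0 ⊢ =a=> u12
  u10 = b.0 | 0 ⊢ =b=> u12
  u11 = 0 | (0 + 0 + b.0) ⊢ =b=> u12
  u12 = 0 | 0 ⊢ ·
Reachable graph of Q (13 states):
  v0 = a.((c.a.0 + c.b.0) | a.(0 + 0 + b.0)) ⊢ =a=> v1
  v1 = (c.a.0 + c.b.0) | a.(0 + 0 + b.0) ⊢ =a=> v2, =c=> v3, =c=> v4
  v2 = (c.a.0 + c.b.0) | (0 + 0 + b.0) ⊢ =b=> v5, =c=> v6, =c=> v7
  v3 = a.0 | a.(0 + 0 + b.0) ⊢ =a=> v6, =a=> v8
  v4 = b.0 | a.(0 + 0 + b.0) ⊢ =a=> v7, =b=> v8
  v5 = (c.a.0 + c.b.0) | 0 ⊢ =c=> v10, =c=> v9
  v6 = a.0 | (0 + 0 + b.0) ⊢ =a=> v11, =b=> v9
  v7 = b.0 | (0 + 0 + b.0) ⊢ =b=> v10, =b=> v11
  v8 = 0 | a.(0 + 0 + b.0) ⊢ =a=> v11
  v9 = a.0 | 0 ⊢ =a=> v12
  v10 = b.0 | 0 ⊢ =b=> v12
  v11 = 0 | (0 + 0 + b.0) ⊢ =b=> v12
  v12 = 0 | 0 ⊢ ·
Run σ = ⟨b⟩ on P: start {u0}
  step 1 (b): {u1}
  ✓ P
Run σ = ⟨b⟩ on Q: start {v0}
  step 1 (b): ∅  — Q cannot continue

b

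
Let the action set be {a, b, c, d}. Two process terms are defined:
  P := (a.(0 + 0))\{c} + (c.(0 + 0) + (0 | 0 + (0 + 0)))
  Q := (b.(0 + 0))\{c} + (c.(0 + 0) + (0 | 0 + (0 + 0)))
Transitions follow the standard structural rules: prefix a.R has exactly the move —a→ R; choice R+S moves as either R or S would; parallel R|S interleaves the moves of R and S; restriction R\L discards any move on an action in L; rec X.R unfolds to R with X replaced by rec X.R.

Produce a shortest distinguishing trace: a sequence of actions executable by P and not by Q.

a

P's transition system — 3 states:
  s0 = (a.(0 + 0))\{c} + (c.(0 + 0) + (0 | 0 + (0 + 0))) has moves —a→ s1, —c→ s2
  s1 = (0 + 0)\{c} has moves ·
  s2 = 0 + 0 has moves ·
Q's transition system — 3 states:
  t0 = (b.(0 + 0))\{c} + (c.(0 + 0) + (0 | 0 + (0 + 0))) has moves —b→ t1, —c→ t2
  t1 = (0 + 0)\{c} has moves ·
  t2 = 0 + 0 has moves ·
Executing a from P (initial set {s0}):
  step 1 (a): {s1}
  P completes σ.
Executing a from Q (initial set {t0}):
  step 1 (a): ∅ (Q stuck)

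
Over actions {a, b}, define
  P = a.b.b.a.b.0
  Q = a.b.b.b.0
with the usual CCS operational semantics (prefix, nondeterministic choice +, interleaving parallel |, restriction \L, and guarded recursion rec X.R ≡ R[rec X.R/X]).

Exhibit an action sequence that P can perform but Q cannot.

P's transition system — 6 states:
  p0 = a.b.b.a.b.0 ⊢ -a-> p1
  p1 = b.b.a.b.0 ⊢ -b-> p2
  p2 = b.a.b.0 ⊢ -b-> p3
  p3 = a.b.0 ⊢ -a-> p4
  p4 = b.0 ⊢ -b-> p5
  p5 = 0 ⊢ (no moves)
Q's transition system — 5 states:
  q0 = a.b.b.b.0 ⊢ -a-> q1
  q1 = b.b.b.0 ⊢ -b-> q2
  q2 = b.b.0 ⊢ -b-> q3
  q3 = b.0 ⊢ -b-> q4
  q4 = 0 ⊢ (no moves)
Executing abba from P (initial set {p0}):
  after a @ step 1: {p1}
  after b @ step 2: {p2}
  after b @ step 3: {p3}
  after a @ step 4: {p4}
  P completes σ.
Executing abba from Q (initial set {q0}):
  after a @ step 1: {q1}
  after b @ step 2: {q2}
  after b @ step 3: {q3}
  after a @ step 4: no successor for Q

abba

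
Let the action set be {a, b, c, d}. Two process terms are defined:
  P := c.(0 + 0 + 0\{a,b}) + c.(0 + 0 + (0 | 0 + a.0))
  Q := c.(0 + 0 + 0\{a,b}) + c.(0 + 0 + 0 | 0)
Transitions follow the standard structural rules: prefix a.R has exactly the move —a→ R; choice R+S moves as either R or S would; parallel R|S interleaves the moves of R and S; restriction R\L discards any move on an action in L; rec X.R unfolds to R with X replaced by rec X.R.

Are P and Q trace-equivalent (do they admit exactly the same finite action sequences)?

LTS(P): 4 reachable states
  s0 = c.(0 + 0 + 0\{a,b}) + c.(0 + 0 + (0 | 0 + a.0)) | =c=> s1, =c=> s2
  s1 = 0 + 0 + (0 | 0 + a.0) | =a=> s3
  s2 = 0 + 0 + 0\{a,b} | ∅
  s3 = 0 | ∅
LTS(Q): 3 reachable states
  t0 = c.(0 + 0 + 0\{a,b}) + c.(0 + 0 + 0 | 0) | =c=> t1, =c=> t2
  t1 = 0 + 0 + 0 | 0 | ∅
  t2 = 0 + 0 + 0\{a,b} | ∅
Trace ⟨ca⟩ through P, begin at {s0}:
  [1] c ⇒ {s1, s2}
  [2] a ⇒ {s3}
  — P admits the full trace.
Trace ⟨ca⟩ through Q, begin at {t0}:
  [1] c ⇒ {t1, t2}
  [2] a ⇒ ∅  — Q cannot continue

NO — witness ⟨ca⟩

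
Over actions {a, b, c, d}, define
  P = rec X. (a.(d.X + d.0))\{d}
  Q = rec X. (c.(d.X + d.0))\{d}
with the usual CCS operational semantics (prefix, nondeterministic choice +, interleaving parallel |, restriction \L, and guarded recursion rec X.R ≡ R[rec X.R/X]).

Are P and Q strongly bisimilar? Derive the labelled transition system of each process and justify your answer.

P ≁ Q

LTS(P): 2 reachable states
  s0 = rec X. (a.(d.X + d.0))\{d} ⊢ -a-> s1
  s1 = (d.(rec X. (a.(d.X + d.0))\{d}) + d.0)\{d} ⊢ deadlocked
LTS(Q): 2 reachable states
  t0 = rec X. (c.(d.X + d.0))\{d} ⊢ -c-> t1
  t1 = (d.(rec X. (c.(d.X + d.0))\{d}) + d.0)\{d} ⊢ deadlocked
Coarsest stable partition (strong bisimilarity classes):
  B0 = {s0}
  B1 = {s1, t1}
  B2 = {t0}
s0 ∈ B0, t0 ∈ B2 → different blocks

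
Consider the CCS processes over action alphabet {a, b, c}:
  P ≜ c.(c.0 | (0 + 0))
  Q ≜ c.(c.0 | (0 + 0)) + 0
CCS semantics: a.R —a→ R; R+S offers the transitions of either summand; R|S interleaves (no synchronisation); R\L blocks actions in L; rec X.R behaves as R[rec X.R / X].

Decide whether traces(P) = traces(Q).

YES

Reachable graph of P (3 states):
  m0 = c.(c.0 | (0 + 0)) → ··c··> m1
  m1 = c.0 | (0 + 0) → ··c··> m2
  m2 = 0 | (0 + 0) → deadlocked
Reachable graph of Q (3 states):
  n0 = c.(c.0 | (0 + 0)) + 0 → ··c··> n1
  n1 = c.0 | (0 + 0) → ··c··> n2
  n2 = 0 | (0 + 0) → deadlocked
Bisimilarity quotient blocks:
  B0 = {m0, n0}
  B1 = {m1, n1}
  B2 = {m2, n2}
m0 ∈ B0, n0 ∈ B0 → same block
Bisimilar ⇒ trace-equivalent.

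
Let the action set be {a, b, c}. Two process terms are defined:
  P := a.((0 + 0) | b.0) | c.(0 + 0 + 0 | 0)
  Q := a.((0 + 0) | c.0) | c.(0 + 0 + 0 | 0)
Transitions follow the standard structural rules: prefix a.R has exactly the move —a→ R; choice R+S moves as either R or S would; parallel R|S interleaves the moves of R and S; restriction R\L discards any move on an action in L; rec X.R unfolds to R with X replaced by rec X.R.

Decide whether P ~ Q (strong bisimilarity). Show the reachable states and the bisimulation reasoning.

NO

LTS(P): 6 reachable states
  m0 = a.((0 + 0) | b.0) | c.(0 + 0 + 0 | 0) has moves --a--▸ m1, --c--▸ m2
  m1 = (0 + 0) | b.0 | c.(0 + 0 + 0 | 0) has moves --b--▸ m3, --c--▸ m4
  m2 = a.((0 + 0) | b.0) | (0 + 0 + 0 | 0) has moves --a--▸ m4
  m3 = (0 + 0) | 0 | c.(0 + 0 + 0 | 0) has moves --c--▸ m5
  m4 = (0 + 0) | b.0 | (0 + 0 + 0 | 0) has moves --b--▸ m5
  m5 = (0 + 0) | 0 | (0 + 0 + 0 | 0) has moves stopped
LTS(Q): 6 reachable states
  n0 = a.((0 + 0) | c.0) | c.(0 + 0 + 0 | 0) has moves --a--▸ n1, --c--▸ n2
  n1 = (0 + 0) | c.0 | c.(0 + 0 + 0 | 0) has moves --c--▸ n3, --c--▸ n4
  n2 = a.((0 + 0) | c.0) | (0 + 0 + 0 | 0) has moves --a--▸ n4
  n3 = (0 + 0) | 0 | c.(0 + 0 + 0 | 0) has moves --c--▸ n5
  n4 = (0 + 0) | c.0 | (0 + 0 + 0 | 0) has moves --c--▸ n5
  n5 = (0 + 0) | 0 | (0 + 0 + 0 | 0) has moves stopped
Partition-refinement fixed point:
  B0 = {m0}
  B1 = {m1}
  B2 = {m4}
  B3 = {m5, n5}
  B4 = {m3, n3, n4}
  B5 = {m2}
  B6 = {n0}
  B7 = {n2}
  B8 = {n1}
m0 ∈ B0, n0 ∈ B6 → different blocks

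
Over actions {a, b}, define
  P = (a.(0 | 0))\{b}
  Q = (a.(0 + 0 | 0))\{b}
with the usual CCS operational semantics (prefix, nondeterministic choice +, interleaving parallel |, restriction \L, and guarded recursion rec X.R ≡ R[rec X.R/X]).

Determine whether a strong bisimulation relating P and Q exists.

LTS(P): 2 reachable states
  m0 = (a.(0 | 0))\{b} ⊢ ··a··> m1
  m1 = (0 | 0)\{b} ⊢ ·
LTS(Q): 2 reachable states
  n0 = (a.(0 + 0 | 0))\{b} ⊢ ··a··> n1
  n1 = (0 + 0 | 0)\{b} ⊢ ·
Partition-refinement fixed point:
  B0 = {m0, n0}
  B1 = {m1, n1}
m0 ∈ B0, n0 ∈ B0 → same block

P ~ Q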